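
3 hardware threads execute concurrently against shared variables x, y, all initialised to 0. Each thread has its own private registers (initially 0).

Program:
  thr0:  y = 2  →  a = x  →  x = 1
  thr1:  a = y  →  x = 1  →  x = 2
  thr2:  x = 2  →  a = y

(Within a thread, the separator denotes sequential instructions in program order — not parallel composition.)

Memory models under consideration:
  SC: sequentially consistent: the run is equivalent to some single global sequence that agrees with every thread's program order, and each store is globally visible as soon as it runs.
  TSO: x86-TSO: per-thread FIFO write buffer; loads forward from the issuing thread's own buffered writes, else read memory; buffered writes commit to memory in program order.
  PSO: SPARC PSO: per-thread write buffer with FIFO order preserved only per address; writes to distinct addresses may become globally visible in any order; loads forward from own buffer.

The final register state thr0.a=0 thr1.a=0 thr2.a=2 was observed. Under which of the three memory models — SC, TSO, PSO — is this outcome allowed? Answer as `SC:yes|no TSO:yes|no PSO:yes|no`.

SC:yes TSO:yes PSO:yes

outcome vector order: (thr0.a,thr1.a,thr2.a)
SC (10): 0/0/2; 0/2/2; 1/0/0; 1/0/2; 1/2/0; 1/2/2; 2/0/0; 2/0/2; 2/2/0; 2/2/2
TSO (12): 0/0/0; 0/0/2; 0/2/0; 0/2/2; 1/0/0; 1/0/2; 1/2/0; 1/2/2; 2/0/0; 2/0/2; 2/2/0; 2/2/2
PSO (12): 0/0/0; 0/0/2; 0/2/0; 0/2/2; 1/0/0; 1/0/2; 1/2/0; 1/2/2; 2/0/0; 2/0/2; 2/2/0; 2/2/2
target 0/0/2 ∈ {SC,TSO,PSO}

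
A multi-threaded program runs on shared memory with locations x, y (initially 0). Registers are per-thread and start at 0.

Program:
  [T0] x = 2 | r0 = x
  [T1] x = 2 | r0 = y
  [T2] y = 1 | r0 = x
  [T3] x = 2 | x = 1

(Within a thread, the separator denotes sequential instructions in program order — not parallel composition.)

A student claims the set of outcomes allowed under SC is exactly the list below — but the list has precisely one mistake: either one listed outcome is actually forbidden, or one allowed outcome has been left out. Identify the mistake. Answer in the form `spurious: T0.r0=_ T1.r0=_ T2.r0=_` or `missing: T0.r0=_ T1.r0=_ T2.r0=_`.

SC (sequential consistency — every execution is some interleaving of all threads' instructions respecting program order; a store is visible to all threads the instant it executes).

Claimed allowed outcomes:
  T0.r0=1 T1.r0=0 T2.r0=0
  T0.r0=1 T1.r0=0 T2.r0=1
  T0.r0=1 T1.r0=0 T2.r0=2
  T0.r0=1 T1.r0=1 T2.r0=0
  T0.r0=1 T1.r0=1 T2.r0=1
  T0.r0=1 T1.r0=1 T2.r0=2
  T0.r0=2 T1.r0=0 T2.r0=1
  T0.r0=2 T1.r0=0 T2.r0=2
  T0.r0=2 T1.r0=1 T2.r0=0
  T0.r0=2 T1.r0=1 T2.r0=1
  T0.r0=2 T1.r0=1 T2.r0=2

outcome vector order: (T0.r0,T1.r0,T2.r0)
SC: 10 outcomes — {<1 0 1> <1 0 2> <1 1 0> <1 1 1> <1 1 2> <2 0 1> <2 0 2> <2 1 0> <2 1 1> <2 1 2>}
claimed∖SC = {<1 0 0>}

spurious: T0.r0=1 T1.r0=0 T2.r0=0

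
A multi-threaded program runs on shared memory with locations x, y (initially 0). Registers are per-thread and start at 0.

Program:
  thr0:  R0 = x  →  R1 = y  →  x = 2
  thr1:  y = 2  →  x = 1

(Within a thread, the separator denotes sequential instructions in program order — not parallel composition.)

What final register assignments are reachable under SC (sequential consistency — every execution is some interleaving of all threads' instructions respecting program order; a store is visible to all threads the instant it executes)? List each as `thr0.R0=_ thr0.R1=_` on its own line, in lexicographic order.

outcome vector order: (thr0.R0,thr0.R1)
|SC outcomes| = 3

thr0.R0=0 thr0.R1=0
thr0.R0=0 thr0.R1=2
thr0.R0=1 thr0.R1=2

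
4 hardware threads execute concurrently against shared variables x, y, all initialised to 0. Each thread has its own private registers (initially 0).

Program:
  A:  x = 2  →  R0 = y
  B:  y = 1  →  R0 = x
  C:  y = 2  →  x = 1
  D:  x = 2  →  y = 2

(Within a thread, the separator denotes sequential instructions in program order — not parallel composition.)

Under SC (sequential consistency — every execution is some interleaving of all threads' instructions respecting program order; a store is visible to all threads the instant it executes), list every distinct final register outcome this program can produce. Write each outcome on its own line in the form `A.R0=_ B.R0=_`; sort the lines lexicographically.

A.R0=0 B.R0=1
A.R0=0 B.R0=2
A.R0=1 B.R0=0
A.R0=1 B.R0=1
A.R0=1 B.R0=2
A.R0=2 B.R0=0
A.R0=2 B.R0=1
A.R0=2 B.R0=2

outcome vector order: (A.R0,B.R0)
|SC outcomes| = 8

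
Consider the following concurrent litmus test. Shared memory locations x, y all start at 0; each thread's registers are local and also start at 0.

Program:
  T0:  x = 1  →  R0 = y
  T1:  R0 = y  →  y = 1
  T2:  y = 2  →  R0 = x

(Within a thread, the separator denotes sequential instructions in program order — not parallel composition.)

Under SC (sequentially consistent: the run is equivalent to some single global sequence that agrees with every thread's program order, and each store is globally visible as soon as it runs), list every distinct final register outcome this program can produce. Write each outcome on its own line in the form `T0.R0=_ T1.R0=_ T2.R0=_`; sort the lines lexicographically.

outcome vector order: (T0.R0,T1.R0,T2.R0)
|SC outcomes| = 10

T0.R0=0 T1.R0=0 T2.R0=1
T0.R0=0 T1.R0=2 T2.R0=1
T0.R0=1 T1.R0=0 T2.R0=0
T0.R0=1 T1.R0=0 T2.R0=1
T0.R0=1 T1.R0=2 T2.R0=0
T0.R0=1 T1.R0=2 T2.R0=1
T0.R0=2 T1.R0=0 T2.R0=0
T0.R0=2 T1.R0=0 T2.R0=1
T0.R0=2 T1.R0=2 T2.R0=0
T0.R0=2 T1.R0=2 T2.R0=1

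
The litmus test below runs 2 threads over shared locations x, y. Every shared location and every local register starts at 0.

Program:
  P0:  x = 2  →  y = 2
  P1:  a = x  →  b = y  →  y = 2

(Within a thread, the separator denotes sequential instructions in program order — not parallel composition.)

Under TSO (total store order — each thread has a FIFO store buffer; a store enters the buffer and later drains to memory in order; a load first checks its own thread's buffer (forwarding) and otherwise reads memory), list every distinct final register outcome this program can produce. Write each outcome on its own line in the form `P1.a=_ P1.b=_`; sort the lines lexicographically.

outcome vector order: (P1.a,P1.b)
|TSO outcomes| = 4

P1.a=0 P1.b=0
P1.a=0 P1.b=2
P1.a=2 P1.b=0
P1.a=2 P1.b=2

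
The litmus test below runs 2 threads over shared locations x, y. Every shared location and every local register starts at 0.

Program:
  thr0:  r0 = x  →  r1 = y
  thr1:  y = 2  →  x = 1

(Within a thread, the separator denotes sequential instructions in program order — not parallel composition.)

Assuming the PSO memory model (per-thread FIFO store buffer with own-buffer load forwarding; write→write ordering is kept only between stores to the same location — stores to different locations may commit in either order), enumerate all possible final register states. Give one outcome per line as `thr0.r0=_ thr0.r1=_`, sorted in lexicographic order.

thr0.r0=0 thr0.r1=0
thr0.r0=0 thr0.r1=2
thr0.r0=1 thr0.r1=0
thr0.r0=1 thr0.r1=2

outcome vector order: (thr0.r0,thr0.r1)
|PSO outcomes| = 4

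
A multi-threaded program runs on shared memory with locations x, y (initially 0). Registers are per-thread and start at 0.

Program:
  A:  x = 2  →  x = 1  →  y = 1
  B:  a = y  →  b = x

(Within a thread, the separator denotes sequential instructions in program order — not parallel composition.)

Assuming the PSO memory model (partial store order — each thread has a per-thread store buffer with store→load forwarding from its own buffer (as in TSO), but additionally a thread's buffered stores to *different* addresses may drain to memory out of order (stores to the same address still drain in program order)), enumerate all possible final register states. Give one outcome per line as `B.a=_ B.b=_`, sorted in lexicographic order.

outcome vector order: (B.a,B.b)
|PSO outcomes| = 6

B.a=0 B.b=0
B.a=0 B.b=1
B.a=0 B.b=2
B.a=1 B.b=0
B.a=1 B.b=1
B.a=1 B.b=2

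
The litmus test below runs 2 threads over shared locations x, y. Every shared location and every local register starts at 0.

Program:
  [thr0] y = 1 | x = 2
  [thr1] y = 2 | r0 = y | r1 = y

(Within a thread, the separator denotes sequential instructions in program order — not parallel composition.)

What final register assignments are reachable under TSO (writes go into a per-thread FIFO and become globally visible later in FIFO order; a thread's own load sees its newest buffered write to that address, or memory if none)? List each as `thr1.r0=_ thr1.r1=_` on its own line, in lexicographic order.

thr1.r0=1 thr1.r1=1
thr1.r0=2 thr1.r1=1
thr1.r0=2 thr1.r1=2

outcome vector order: (thr1.r0,thr1.r1)
|TSO outcomes| = 3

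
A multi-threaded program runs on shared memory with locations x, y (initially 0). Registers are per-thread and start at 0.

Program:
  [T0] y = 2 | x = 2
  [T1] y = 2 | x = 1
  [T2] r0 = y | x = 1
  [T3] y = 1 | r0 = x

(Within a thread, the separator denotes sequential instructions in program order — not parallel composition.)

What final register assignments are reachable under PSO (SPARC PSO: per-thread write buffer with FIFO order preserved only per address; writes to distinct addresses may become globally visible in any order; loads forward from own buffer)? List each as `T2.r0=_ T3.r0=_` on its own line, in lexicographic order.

outcome vector order: (T2.r0,T3.r0)
|PSO outcomes| = 9

T2.r0=0 T3.r0=0
T2.r0=0 T3.r0=1
T2.r0=0 T3.r0=2
T2.r0=1 T3.r0=0
T2.r0=1 T3.r0=1
T2.r0=1 T3.r0=2
T2.r0=2 T3.r0=0
T2.r0=2 T3.r0=1
T2.r0=2 T3.r0=2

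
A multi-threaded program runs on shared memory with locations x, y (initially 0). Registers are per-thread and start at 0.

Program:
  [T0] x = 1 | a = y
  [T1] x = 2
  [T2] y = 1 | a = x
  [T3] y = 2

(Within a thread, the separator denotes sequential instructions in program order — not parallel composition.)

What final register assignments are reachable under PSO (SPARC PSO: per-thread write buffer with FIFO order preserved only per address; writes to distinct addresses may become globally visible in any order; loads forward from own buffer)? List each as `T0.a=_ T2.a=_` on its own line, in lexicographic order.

T0.a=0 T2.a=0
T0.a=0 T2.a=1
T0.a=0 T2.a=2
T0.a=1 T2.a=0
T0.a=1 T2.a=1
T0.a=1 T2.a=2
T0.a=2 T2.a=0
T0.a=2 T2.a=1
T0.a=2 T2.a=2

outcome vector order: (T0.a,T2.a)
|PSO outcomes| = 9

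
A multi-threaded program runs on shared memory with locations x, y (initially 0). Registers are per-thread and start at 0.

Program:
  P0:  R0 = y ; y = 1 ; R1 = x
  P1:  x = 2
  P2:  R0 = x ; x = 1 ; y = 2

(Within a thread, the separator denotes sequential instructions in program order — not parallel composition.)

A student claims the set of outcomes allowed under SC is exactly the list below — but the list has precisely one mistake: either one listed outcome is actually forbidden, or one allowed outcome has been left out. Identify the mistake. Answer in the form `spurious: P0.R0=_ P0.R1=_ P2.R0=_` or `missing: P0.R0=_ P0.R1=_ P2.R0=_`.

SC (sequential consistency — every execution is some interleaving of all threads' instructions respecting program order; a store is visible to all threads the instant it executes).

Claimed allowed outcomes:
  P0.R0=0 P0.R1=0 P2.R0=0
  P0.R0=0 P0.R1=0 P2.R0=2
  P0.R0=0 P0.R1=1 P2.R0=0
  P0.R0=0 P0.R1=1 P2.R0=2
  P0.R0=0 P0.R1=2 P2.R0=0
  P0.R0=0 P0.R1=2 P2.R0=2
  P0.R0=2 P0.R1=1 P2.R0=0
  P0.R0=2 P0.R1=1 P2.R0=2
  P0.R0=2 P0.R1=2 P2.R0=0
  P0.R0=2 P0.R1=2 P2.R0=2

outcome vector order: (P0.R0,P0.R1,P2.R0)
[SC] allowed = {<0 0 0> <0 0 2> <0 1 0> <0 1 2> <0 2 0> <0 2 2> <2 1 0> <2 1 2> <2 2 0>}
claimed∖SC = {<2 2 2>}

spurious: P0.R0=2 P0.R1=2 P2.R0=2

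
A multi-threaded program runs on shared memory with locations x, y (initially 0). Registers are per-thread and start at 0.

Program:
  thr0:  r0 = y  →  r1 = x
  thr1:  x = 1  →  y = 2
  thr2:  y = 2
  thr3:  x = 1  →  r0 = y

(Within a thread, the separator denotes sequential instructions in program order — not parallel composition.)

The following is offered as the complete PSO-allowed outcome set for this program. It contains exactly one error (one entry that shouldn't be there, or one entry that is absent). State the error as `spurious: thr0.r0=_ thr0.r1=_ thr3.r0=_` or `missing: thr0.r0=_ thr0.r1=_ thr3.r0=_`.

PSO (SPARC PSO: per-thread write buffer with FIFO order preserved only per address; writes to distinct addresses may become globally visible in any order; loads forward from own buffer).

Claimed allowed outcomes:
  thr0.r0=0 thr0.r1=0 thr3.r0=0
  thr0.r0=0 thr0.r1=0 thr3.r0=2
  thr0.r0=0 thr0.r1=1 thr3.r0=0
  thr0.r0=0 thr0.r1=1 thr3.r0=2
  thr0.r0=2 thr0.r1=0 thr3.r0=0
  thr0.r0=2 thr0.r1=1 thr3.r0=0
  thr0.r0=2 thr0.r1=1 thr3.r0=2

outcome vector order: (thr0.r0,thr0.r1,thr3.r0)
PSO: 8 outcomes — {<0 0 0>; <0 0 2>; <0 1 0>; <0 1 2>; <2 0 0>; <2 0 2>; <2 1 0>; <2 1 2>}
PSO∖claimed = {<2 0 2>}

missing: thr0.r0=2 thr0.r1=0 thr3.r0=2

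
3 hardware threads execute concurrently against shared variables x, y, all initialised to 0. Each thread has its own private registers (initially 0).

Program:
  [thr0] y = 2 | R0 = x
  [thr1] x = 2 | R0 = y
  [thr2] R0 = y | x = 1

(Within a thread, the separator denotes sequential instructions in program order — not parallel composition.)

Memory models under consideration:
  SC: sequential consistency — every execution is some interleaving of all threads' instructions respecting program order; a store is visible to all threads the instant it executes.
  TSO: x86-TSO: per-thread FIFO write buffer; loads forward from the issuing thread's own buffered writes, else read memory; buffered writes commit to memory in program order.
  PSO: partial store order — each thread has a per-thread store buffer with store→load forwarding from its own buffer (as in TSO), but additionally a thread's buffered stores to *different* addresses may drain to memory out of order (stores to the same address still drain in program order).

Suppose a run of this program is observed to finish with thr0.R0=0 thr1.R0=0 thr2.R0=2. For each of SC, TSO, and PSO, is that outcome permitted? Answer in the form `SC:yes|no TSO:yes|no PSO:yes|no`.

outcome vector order: (thr0.R0,thr1.R0,thr2.R0)
SC (10): 020, 022, 100, 102, 120, 122, 200, 202, 220, 222
TSO (12): 000, 002, 020, 022, 100, 102, 120, 122, 200, 202, 220, 222
PSO (12): 000, 002, 020, 022, 100, 102, 120, 122, 200, 202, 220, 222
target 002 ∈ {TSO,PSO}

SC:no TSO:yes PSO:yes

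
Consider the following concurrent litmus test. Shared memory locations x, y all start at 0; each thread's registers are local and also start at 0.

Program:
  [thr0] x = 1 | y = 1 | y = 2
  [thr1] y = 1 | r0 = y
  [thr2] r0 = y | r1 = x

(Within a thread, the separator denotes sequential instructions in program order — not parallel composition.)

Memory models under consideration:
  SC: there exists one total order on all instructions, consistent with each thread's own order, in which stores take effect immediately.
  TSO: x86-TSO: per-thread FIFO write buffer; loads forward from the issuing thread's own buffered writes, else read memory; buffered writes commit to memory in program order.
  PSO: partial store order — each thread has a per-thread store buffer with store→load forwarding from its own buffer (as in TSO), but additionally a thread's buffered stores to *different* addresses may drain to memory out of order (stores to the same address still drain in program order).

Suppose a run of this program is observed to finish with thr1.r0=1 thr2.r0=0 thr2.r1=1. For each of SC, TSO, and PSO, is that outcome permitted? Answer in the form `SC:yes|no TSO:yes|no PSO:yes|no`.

outcome vector order: (thr1.r0,thr2.r0,thr2.r1)
under SC → 1/0/0; 1/0/1; 1/1/0; 1/1/1; 1/2/1; 2/0/0; 2/0/1; 2/1/0; 2/1/1; 2/2/1
under TSO → 1/0/0; 1/0/1; 1/1/0; 1/1/1; 1/2/1; 2/0/0; 2/0/1; 2/1/0; 2/1/1; 2/2/1
under PSO → 1/0/0; 1/0/1; 1/1/0; 1/1/1; 1/2/0; 1/2/1; 2/0/0; 2/0/1; 2/1/0; 2/1/1; 2/2/0; 2/2/1
target 1/0/1 ∈ {SC,TSO,PSO}

SC:yes TSO:yes PSO:yes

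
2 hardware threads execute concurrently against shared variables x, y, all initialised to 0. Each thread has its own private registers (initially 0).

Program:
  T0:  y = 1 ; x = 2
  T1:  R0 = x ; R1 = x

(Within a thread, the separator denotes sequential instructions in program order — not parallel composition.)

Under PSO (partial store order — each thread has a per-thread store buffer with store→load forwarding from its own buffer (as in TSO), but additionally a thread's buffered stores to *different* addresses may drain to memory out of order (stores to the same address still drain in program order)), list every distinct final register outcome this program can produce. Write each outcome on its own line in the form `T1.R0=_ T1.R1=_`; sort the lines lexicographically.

T1.R0=0 T1.R1=0
T1.R0=0 T1.R1=2
T1.R0=2 T1.R1=2

outcome vector order: (T1.R0,T1.R1)
|PSO outcomes| = 3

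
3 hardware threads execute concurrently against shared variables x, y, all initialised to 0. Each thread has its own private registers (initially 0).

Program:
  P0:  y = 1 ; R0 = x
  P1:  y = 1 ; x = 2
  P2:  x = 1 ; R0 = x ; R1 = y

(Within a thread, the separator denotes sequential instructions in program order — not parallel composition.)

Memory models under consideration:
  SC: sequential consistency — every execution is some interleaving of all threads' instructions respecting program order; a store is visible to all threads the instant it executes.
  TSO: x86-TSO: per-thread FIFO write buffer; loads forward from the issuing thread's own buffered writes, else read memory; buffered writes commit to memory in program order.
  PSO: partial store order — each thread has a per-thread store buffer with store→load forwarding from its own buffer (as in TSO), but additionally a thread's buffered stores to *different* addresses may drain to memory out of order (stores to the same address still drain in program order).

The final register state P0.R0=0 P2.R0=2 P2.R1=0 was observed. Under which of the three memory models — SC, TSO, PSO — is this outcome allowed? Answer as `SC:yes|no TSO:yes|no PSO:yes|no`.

SC:no TSO:no PSO:yes

outcome vector order: (P0.R0,P2.R0,P2.R1)
SC (8): (0,1,1), (0,2,1), (1,1,0), (1,1,1), (1,2,1), (2,1,0), (2,1,1), (2,2,1)
TSO (9): (0,1,0), (0,1,1), (0,2,1), (1,1,0), (1,1,1), (1,2,1), (2,1,0), (2,1,1), (2,2,1)
PSO (12): (0,1,0), (0,1,1), (0,2,0), (0,2,1), (1,1,0), (1,1,1), (1,2,0), (1,2,1), (2,1,0), (2,1,1), (2,2,0), (2,2,1)
target (0,2,0) ∈ {PSO}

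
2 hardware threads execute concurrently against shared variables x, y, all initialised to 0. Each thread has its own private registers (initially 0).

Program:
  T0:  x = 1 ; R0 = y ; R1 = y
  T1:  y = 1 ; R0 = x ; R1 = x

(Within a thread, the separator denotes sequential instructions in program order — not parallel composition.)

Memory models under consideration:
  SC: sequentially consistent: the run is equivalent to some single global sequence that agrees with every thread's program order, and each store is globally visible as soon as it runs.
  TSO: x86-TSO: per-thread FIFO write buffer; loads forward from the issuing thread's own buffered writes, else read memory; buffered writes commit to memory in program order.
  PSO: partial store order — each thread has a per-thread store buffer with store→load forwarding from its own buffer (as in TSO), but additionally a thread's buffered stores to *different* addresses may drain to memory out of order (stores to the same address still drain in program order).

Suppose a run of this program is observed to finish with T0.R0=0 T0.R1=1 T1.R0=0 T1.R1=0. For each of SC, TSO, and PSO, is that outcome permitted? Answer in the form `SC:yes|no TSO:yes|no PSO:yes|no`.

outcome vector order: (T0.R0,T0.R1,T1.R0,T1.R1)
SC: 5 outcomes — {(0,0,1,1), (0,1,1,1), (1,1,0,0), (1,1,0,1), (1,1,1,1)}
TSO: 9 outcomes — {(0,0,0,0), (0,0,0,1), (0,0,1,1), (0,1,0,0), (0,1,0,1), (0,1,1,1), (1,1,0,0), (1,1,0,1), (1,1,1,1)}
PSO: 9 outcomes — {(0,0,0,0), (0,0,0,1), (0,0,1,1), (0,1,0,0), (0,1,0,1), (0,1,1,1), (1,1,0,0), (1,1,0,1), (1,1,1,1)}
target (0,1,0,0) ∈ {TSO,PSO}

SC:no TSO:yes PSO:yes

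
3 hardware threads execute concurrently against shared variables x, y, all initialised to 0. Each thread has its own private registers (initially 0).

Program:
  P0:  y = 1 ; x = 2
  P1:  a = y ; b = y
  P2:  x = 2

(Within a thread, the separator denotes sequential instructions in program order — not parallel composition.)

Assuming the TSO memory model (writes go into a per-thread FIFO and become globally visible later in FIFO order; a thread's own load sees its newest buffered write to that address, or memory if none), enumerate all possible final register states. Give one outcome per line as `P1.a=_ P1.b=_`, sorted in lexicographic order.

outcome vector order: (P1.a,P1.b)
|TSO outcomes| = 3

P1.a=0 P1.b=0
P1.a=0 P1.b=1
P1.a=1 P1.b=1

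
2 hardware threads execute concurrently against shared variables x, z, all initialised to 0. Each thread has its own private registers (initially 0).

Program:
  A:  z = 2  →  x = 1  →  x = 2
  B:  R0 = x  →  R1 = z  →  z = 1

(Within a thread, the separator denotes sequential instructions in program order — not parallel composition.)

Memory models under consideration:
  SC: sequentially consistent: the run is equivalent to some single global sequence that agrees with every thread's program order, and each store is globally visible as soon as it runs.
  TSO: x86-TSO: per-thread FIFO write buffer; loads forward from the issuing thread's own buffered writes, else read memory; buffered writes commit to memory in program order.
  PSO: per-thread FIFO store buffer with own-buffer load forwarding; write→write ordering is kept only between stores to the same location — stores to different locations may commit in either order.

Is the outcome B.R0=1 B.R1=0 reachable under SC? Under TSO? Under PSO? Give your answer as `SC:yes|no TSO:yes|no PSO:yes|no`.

outcome vector order: (B.R0,B.R1)
SC: 4 outcomes — {0/0; 0/2; 1/2; 2/2}
TSO: 4 outcomes — {0/0; 0/2; 1/2; 2/2}
PSO: 6 outcomes — {0/0; 0/2; 1/0; 1/2; 2/0; 2/2}
target 1/0 ∈ {PSO}

SC:no TSO:no PSO:yes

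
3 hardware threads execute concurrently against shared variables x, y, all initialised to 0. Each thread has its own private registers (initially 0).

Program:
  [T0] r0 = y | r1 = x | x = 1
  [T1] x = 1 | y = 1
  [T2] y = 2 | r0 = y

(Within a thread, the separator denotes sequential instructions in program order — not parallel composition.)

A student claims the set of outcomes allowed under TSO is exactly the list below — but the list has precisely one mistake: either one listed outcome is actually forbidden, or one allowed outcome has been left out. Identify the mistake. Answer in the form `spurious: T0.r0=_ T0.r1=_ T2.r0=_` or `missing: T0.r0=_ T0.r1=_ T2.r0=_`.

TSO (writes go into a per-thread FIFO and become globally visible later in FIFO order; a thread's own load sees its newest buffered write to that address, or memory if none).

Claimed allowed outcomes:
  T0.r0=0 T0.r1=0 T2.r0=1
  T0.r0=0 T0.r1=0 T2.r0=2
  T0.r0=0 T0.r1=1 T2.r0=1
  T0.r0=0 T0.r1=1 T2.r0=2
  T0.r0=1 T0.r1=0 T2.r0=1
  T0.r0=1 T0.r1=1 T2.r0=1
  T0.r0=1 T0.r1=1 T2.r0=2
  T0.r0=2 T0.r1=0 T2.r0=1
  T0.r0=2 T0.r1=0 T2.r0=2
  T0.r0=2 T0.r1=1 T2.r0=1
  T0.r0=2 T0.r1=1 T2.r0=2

spurious: T0.r0=1 T0.r1=0 T2.r0=1

outcome vector order: (T0.r0,T0.r1,T2.r0)
under TSO → (0,0,1); (0,0,2); (0,1,1); (0,1,2); (1,1,1); (1,1,2); (2,0,1); (2,0,2); (2,1,1); (2,1,2)
claimed∖TSO = {(1,0,1)}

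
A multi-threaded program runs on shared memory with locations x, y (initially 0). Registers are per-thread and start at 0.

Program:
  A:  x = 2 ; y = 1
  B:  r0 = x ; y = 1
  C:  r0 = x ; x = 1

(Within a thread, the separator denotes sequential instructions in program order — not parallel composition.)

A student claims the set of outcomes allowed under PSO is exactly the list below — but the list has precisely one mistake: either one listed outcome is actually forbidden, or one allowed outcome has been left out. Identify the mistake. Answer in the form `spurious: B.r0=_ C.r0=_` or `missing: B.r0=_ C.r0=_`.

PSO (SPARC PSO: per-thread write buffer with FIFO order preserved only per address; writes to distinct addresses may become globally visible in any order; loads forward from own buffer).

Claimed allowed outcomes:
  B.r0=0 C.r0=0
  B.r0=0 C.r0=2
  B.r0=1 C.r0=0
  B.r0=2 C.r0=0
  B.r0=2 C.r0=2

outcome vector order: (B.r0,C.r0)
PSO: 6 outcomes — {(0,0) (0,2) (1,0) (1,2) (2,0) (2,2)}
PSO∖claimed = {(1,2)}

missing: B.r0=1 C.r0=2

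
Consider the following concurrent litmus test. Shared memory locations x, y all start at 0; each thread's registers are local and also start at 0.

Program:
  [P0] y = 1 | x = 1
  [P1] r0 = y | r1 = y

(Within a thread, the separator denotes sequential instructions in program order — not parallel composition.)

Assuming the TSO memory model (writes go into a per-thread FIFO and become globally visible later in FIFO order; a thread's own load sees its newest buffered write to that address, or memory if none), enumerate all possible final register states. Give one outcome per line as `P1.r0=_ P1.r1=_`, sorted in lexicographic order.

outcome vector order: (P1.r0,P1.r1)
|TSO outcomes| = 3

P1.r0=0 P1.r1=0
P1.r0=0 P1.r1=1
P1.r0=1 P1.r1=1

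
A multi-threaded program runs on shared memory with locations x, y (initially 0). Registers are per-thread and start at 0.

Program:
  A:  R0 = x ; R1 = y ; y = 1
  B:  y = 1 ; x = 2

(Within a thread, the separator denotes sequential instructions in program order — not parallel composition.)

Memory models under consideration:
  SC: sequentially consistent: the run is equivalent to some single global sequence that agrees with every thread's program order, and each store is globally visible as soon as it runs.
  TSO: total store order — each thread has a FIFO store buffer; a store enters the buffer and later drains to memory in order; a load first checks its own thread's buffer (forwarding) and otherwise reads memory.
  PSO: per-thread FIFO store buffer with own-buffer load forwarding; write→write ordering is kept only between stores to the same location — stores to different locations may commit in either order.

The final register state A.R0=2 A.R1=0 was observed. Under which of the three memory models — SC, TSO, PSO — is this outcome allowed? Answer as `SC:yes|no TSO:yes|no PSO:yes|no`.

outcome vector order: (A.R0,A.R1)
SC: 3 outcomes — {0/0; 0/1; 2/1}
TSO: 3 outcomes — {0/0; 0/1; 2/1}
PSO: 4 outcomes — {0/0; 0/1; 2/0; 2/1}
target 2/0 ∈ {PSO}

SC:no TSO:no PSO:yes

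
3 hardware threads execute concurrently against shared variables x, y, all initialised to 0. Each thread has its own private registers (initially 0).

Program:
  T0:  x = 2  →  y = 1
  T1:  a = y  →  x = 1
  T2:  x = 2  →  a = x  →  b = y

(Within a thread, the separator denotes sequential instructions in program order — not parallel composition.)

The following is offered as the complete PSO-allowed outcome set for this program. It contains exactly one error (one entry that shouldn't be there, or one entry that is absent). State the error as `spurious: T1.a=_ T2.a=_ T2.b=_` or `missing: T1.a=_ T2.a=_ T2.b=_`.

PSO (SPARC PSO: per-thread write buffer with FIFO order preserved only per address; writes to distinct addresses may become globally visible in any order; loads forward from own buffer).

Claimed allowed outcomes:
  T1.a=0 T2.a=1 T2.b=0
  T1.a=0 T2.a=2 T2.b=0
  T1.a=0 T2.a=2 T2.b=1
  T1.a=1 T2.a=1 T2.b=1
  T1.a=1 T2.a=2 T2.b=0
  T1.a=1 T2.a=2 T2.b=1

missing: T1.a=0 T2.a=1 T2.b=1

outcome vector order: (T1.a,T2.a,T2.b)
under PSO → 010, 011, 020, 021, 111, 120, 121
PSO∖claimed = {011}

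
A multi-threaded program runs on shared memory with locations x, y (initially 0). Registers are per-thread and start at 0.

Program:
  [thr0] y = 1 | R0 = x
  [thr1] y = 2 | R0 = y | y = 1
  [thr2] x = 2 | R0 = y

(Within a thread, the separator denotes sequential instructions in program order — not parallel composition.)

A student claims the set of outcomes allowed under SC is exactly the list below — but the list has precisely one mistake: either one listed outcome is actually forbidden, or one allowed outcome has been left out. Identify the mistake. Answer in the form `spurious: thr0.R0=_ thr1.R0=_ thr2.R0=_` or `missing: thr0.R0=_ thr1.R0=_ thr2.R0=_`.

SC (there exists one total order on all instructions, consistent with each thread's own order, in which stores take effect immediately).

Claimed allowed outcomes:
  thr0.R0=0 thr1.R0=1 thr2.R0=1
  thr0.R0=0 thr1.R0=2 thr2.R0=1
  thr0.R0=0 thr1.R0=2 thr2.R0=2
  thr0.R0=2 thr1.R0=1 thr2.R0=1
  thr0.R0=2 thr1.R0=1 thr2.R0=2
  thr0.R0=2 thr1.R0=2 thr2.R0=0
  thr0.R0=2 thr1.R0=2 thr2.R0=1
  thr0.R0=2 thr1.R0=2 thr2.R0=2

missing: thr0.R0=2 thr1.R0=1 thr2.R0=0

outcome vector order: (thr0.R0,thr1.R0,thr2.R0)
under SC → 0/1/1, 0/2/1, 0/2/2, 2/1/0, 2/1/1, 2/1/2, 2/2/0, 2/2/1, 2/2/2
SC∖claimed = {2/1/0}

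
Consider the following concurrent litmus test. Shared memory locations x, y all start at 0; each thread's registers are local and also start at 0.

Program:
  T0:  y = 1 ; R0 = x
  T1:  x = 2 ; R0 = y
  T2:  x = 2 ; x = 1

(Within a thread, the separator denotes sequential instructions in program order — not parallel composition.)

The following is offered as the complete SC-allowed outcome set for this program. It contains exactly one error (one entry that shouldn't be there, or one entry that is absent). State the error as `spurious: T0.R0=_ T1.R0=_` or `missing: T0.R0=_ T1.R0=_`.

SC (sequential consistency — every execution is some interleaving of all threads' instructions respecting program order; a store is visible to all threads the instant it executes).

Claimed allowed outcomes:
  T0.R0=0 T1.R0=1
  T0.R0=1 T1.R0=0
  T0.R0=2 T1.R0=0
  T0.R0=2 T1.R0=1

missing: T0.R0=1 T1.R0=1

outcome vector order: (T0.R0,T1.R0)
under SC → 01; 10; 11; 20; 21
SC∖claimed = {11}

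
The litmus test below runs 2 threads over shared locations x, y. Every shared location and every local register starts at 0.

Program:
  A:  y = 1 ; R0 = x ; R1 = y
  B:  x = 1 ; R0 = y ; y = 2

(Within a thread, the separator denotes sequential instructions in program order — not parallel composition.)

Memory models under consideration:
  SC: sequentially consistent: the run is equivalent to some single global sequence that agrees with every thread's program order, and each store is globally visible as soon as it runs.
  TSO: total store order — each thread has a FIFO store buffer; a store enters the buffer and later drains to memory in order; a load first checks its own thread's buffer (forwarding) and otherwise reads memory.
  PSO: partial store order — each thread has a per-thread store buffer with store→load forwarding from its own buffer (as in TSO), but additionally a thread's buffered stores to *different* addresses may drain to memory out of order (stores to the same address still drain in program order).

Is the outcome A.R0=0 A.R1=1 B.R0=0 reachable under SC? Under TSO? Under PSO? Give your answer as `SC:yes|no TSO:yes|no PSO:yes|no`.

outcome vector order: (A.R0,A.R1,B.R0)
SC: 6 outcomes — {(0,1,1), (0,2,1), (1,1,0), (1,1,1), (1,2,0), (1,2,1)}
TSO: 8 outcomes — {(0,1,0), (0,1,1), (0,2,0), (0,2,1), (1,1,0), (1,1,1), (1,2,0), (1,2,1)}
PSO: 8 outcomes — {(0,1,0), (0,1,1), (0,2,0), (0,2,1), (1,1,0), (1,1,1), (1,2,0), (1,2,1)}
target (0,1,0) ∈ {TSO,PSO}

SC:no TSO:yes PSO:yes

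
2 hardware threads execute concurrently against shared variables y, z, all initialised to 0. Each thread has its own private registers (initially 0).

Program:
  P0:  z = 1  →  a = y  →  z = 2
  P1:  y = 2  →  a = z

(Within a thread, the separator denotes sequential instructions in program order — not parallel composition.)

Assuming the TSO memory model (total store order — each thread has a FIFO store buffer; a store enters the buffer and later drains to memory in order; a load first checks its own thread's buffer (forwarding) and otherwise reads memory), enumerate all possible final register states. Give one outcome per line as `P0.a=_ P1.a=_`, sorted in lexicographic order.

outcome vector order: (P0.a,P1.a)
|TSO outcomes| = 6

P0.a=0 P1.a=0
P0.a=0 P1.a=1
P0.a=0 P1.a=2
P0.a=2 P1.a=0
P0.a=2 P1.a=1
P0.a=2 P1.a=2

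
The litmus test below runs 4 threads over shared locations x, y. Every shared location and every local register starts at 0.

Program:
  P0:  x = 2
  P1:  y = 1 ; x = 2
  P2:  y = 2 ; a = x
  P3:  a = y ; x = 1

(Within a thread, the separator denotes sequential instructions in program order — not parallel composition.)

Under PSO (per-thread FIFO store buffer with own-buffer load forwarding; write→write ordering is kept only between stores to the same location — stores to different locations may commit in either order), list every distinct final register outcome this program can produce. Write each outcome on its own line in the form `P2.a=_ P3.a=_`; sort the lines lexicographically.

outcome vector order: (P2.a,P3.a)
|PSO outcomes| = 9

P2.a=0 P3.a=0
P2.a=0 P3.a=1
P2.a=0 P3.a=2
P2.a=1 P3.a=0
P2.a=1 P3.a=1
P2.a=1 P3.a=2
P2.a=2 P3.a=0
P2.a=2 P3.a=1
P2.a=2 P3.a=2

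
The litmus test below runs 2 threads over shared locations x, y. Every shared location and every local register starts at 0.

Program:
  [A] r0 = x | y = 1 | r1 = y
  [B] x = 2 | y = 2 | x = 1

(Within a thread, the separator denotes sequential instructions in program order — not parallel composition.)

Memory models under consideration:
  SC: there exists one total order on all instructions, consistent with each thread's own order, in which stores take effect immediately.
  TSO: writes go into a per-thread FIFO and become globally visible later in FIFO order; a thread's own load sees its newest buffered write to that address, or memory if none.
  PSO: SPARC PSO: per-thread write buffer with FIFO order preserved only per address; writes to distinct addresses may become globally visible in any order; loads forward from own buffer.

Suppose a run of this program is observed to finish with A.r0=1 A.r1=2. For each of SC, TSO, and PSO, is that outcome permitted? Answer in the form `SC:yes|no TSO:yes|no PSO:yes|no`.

SC:no TSO:no PSO:yes

outcome vector order: (A.r0,A.r1)
[SC] allowed = {01, 02, 11, 21, 22}
[TSO] allowed = {01, 02, 11, 21, 22}
[PSO] allowed = {01, 02, 11, 12, 21, 22}
target 12 ∈ {PSO}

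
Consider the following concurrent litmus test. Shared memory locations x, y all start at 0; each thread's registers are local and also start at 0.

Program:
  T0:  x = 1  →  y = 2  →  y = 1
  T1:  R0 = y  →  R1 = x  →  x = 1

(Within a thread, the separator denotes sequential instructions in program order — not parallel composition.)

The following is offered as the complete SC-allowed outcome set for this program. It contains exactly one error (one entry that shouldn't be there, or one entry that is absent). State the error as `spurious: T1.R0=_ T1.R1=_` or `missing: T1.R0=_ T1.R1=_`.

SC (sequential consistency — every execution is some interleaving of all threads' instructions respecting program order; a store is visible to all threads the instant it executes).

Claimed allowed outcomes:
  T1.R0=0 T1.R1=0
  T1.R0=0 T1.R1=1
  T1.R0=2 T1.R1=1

missing: T1.R0=1 T1.R1=1

outcome vector order: (T1.R0,T1.R1)
[SC] allowed = {<0 0>, <0 1>, <1 1>, <2 1>}
SC∖claimed = {<1 1>}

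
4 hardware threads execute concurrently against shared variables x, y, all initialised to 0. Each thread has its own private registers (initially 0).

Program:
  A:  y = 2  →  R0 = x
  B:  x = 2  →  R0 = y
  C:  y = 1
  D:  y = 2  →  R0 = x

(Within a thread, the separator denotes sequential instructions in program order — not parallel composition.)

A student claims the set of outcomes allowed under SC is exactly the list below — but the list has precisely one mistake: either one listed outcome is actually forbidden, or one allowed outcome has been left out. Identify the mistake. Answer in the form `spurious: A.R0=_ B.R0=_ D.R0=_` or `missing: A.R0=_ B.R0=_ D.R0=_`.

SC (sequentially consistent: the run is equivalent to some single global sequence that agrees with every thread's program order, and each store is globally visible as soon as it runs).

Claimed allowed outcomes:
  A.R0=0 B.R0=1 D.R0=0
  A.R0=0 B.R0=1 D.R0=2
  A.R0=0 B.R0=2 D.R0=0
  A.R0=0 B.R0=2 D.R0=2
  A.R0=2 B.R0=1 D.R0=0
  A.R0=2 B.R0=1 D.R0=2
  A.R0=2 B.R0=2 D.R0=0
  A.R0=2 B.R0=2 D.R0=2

missing: A.R0=2 B.R0=0 D.R0=2

outcome vector order: (A.R0,B.R0,D.R0)
under SC → 010 012 020 022 202 210 212 220 222
SC∖claimed = {202}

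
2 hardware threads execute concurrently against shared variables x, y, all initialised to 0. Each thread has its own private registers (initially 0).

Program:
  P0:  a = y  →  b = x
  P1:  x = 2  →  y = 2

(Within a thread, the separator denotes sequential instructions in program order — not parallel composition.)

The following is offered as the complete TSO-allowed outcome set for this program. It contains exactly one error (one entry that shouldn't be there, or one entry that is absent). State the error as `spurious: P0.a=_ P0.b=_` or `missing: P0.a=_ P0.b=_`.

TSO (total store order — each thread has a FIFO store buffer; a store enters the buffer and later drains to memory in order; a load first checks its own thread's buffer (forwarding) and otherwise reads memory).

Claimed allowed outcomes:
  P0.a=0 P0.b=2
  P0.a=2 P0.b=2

missing: P0.a=0 P0.b=0

outcome vector order: (P0.a,P0.b)
under TSO → 00 02 22
TSO∖claimed = {00}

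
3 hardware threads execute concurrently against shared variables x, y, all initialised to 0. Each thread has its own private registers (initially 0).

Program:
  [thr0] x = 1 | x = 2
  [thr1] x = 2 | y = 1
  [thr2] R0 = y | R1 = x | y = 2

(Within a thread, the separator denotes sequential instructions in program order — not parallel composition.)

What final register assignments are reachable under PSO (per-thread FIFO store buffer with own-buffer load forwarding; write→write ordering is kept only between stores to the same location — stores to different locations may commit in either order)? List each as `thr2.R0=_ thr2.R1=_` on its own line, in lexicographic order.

thr2.R0=0 thr2.R1=0
thr2.R0=0 thr2.R1=1
thr2.R0=0 thr2.R1=2
thr2.R0=1 thr2.R1=0
thr2.R0=1 thr2.R1=1
thr2.R0=1 thr2.R1=2

outcome vector order: (thr2.R0,thr2.R1)
|PSO outcomes| = 6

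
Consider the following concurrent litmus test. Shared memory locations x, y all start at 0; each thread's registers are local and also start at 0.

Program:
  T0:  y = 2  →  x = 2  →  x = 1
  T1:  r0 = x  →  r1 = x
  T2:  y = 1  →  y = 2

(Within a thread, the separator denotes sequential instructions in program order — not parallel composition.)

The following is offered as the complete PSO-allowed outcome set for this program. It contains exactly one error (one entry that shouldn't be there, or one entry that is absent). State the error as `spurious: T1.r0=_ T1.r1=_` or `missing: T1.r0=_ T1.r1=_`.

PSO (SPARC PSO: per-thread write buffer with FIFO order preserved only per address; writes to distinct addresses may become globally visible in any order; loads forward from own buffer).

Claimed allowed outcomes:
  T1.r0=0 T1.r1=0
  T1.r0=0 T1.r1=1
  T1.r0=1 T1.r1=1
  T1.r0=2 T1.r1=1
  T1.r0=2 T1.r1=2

outcome vector order: (T1.r0,T1.r1)
[PSO] allowed = {0/0, 0/1, 0/2, 1/1, 2/1, 2/2}
PSO∖claimed = {0/2}

missing: T1.r0=0 T1.r1=2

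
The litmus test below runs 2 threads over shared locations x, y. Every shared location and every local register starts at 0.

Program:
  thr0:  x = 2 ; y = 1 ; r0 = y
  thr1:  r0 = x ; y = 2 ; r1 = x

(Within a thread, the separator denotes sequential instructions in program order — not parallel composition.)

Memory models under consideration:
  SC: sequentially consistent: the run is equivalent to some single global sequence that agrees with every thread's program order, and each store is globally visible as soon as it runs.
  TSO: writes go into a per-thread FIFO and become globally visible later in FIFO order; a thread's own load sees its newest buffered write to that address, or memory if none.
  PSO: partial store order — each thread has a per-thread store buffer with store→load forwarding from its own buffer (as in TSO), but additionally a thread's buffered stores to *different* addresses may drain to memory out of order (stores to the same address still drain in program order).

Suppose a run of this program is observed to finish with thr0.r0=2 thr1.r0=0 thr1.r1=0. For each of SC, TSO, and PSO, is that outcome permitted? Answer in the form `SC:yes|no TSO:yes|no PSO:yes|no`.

SC:no TSO:yes PSO:yes

outcome vector order: (thr0.r0,thr1.r0,thr1.r1)
[SC] allowed = {<1 0 0>, <1 0 2>, <1 2 2>, <2 0 2>, <2 2 2>}
[TSO] allowed = {<1 0 0>, <1 0 2>, <1 2 2>, <2 0 0>, <2 0 2>, <2 2 2>}
[PSO] allowed = {<1 0 0>, <1 0 2>, <1 2 2>, <2 0 0>, <2 0 2>, <2 2 2>}
target <2 0 0> ∈ {TSO,PSO}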